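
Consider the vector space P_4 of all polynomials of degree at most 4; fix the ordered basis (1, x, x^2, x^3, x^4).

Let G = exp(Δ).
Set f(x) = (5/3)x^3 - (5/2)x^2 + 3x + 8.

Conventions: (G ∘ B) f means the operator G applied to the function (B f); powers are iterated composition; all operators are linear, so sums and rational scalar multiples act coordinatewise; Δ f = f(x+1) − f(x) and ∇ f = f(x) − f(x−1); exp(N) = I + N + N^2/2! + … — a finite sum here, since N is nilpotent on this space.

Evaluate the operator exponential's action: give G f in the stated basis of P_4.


order-1 term: 5x^2 + 13/6
order-2 term: 5x + 5/2
order-3 term: 5/3
the series for exp(Δ) f terminates at order 3
exp(Δ) f = (5/3)x^3 + (5/2)x^2 + 8x + 43/3

the result is g(x) = (5/3)x^3 + (5/2)x^2 + 8x + 43/3


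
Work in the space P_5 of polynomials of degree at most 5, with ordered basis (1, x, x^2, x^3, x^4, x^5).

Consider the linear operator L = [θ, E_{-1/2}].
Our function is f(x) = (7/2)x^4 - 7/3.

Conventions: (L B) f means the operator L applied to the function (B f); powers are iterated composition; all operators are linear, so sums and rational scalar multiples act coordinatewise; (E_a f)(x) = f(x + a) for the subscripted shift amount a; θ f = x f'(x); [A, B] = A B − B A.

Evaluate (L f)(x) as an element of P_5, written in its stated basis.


E_{-1/2} f = (7/2)x^4 - 7x^3 + (21/4)x^2 - (7/4)x - 203/96
θ E_{-1/2} f = 14x^4 - 21x^3 + (21/2)x^2 - (7/4)x
θ f = 14x^4
E_{-1/2} θ f = 14x^4 - 28x^3 + 21x^2 - 7x + 7/8
[θ, E_{-1/2}] f = 7x^3 - (21/2)x^2 + (21/4)x - 7/8

the result is g(x) = 7x^3 - (21/2)x^2 + (21/4)x - 7/8


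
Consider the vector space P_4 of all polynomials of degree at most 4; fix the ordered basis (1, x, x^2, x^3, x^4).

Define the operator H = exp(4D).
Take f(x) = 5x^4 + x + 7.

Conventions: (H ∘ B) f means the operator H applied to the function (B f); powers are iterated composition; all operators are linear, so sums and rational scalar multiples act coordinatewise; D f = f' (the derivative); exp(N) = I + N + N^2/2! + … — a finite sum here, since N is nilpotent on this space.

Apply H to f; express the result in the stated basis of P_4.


order-1 term: 80x^3 + 4
order-2 term: 480x^2
order-3 term: 1280x
order-4 term: 1280
the series for exp(4D) f terminates at order 4
exp(4D) f = 5x^4 + 80x^3 + 480x^2 + 1281x + 1291

the result is g(x) = 5x^4 + 80x^3 + 480x^2 + 1281x + 1291


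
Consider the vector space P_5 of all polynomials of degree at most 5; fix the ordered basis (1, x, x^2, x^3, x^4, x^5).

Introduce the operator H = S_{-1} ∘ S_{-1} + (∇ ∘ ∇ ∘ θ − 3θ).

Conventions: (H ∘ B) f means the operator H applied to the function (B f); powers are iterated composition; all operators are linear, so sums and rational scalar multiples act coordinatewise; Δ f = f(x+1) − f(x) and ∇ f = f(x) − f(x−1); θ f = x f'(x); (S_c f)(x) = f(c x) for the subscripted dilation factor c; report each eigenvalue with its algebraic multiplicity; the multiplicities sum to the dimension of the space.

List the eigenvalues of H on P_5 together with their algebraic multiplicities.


λ = -14 (multiplicity 1), λ = -11 (multiplicity 1), λ = -8 (multiplicity 1), λ = -5 (multiplicity 1), λ = -2 (multiplicity 1), λ = 1 (multiplicity 1)

image of 1: 1
image of x: -2x
image of x^2: -5x^2 + 4
image of x^3: -8x^3 + 18x - 18
image of x^4: -11x^4 + 48x^2 - 96x + 56
image of x^5: -14x^5 + 100x^3 - 300x^2 + 350x - 150
the matrix is upper triangular; its diagonal is (1, -2, -5, -8, -11, -14)
for a triangular matrix the eigenvalues are the diagonal entries, with algebraic multiplicity their repetition count


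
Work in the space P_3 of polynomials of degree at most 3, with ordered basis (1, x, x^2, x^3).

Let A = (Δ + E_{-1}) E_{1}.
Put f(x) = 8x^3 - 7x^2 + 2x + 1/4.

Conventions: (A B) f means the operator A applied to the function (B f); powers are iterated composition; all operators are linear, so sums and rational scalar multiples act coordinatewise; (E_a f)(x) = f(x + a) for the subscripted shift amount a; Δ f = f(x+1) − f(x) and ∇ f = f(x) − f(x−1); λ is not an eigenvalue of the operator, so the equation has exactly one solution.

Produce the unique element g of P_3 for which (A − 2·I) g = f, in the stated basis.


g(x) = -8x^3 - 17x^2 - 108x - 861/4

write g with unknown coordinates in the stated basis and equate coefficients in (A − 2·I) g = f
solving from the highest basis element down gives g = -8x^3 - 17x^2 - 108x - 861/4
check: A g = -8x^3 - 41x^2 - 214x - 1721/4
so A g − 2·g = 8x^3 - 7x^2 + 2x + 1/4 = f ✓


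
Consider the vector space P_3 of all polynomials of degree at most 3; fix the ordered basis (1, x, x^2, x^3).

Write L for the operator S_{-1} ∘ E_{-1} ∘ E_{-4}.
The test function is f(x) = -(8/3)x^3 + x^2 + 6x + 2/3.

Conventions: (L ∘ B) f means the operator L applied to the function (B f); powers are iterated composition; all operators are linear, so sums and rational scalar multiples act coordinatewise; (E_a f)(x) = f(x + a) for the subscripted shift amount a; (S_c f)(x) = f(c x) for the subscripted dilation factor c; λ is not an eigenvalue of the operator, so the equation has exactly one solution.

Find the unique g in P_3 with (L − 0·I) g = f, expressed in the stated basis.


write g with unknown coordinates in the stated basis and equate coefficients in (L − 0·I) g = f
solving from the highest basis element down gives g = (8/3)x^3 + 41x^2 + 204x + 329
check: L g = -(8/3)x^3 + x^2 + 6x + 2/3
so L g − 0·g = -(8/3)x^3 + x^2 + 6x + 2/3 = f ✓

the image equals g(x) = (8/3)x^3 + 41x^2 + 204x + 329


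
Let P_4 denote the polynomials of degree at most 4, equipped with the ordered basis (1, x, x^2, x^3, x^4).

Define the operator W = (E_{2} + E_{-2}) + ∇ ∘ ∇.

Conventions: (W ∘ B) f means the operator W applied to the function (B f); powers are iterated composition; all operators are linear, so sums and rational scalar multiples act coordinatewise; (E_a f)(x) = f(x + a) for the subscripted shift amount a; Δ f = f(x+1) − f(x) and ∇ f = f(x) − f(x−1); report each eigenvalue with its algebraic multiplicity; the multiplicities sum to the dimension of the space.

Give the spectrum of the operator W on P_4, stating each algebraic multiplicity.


λ = 2 (multiplicity 5)

image of 1: 2
image of x: 2x
image of x^2: 2x^2 + 10
image of x^3: 2x^3 + 30x - 6
image of x^4: 2x^4 + 60x^2 - 24x + 46
the matrix is upper triangular; its diagonal is (2, 2, 2, 2, 2)
for a triangular matrix the eigenvalues are the diagonal entries, with algebraic multiplicity their repetition count


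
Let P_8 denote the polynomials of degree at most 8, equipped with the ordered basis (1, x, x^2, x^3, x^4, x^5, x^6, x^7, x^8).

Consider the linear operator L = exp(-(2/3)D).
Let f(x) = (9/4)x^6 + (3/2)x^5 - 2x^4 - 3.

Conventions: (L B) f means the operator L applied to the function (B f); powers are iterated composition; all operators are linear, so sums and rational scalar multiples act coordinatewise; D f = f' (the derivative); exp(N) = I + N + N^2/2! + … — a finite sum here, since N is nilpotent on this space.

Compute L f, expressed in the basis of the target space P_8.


order-1 term: -9x^5 - 5x^4 + (16/3)x^3
order-2 term: 15x^4 + (20/3)x^3 - (16/3)x^2
order-3 term: -(40/3)x^3 - (40/9)x^2 + (64/27)x
order-4 term: (20/3)x^2 + (40/27)x - 32/81
order-5 term: -(16/9)x - 16/81
order-6 term: 16/81
the series for exp(-(2/3)D) f terminates at order 6
exp(-(2/3)D) f = (9/4)x^6 - (15/2)x^5 + 8x^4 - (4/3)x^3 - (28/9)x^2 + (56/27)x - 275/81

the result is g(x) = (9/4)x^6 - (15/2)x^5 + 8x^4 - (4/3)x^3 - (28/9)x^2 + (56/27)x - 275/81


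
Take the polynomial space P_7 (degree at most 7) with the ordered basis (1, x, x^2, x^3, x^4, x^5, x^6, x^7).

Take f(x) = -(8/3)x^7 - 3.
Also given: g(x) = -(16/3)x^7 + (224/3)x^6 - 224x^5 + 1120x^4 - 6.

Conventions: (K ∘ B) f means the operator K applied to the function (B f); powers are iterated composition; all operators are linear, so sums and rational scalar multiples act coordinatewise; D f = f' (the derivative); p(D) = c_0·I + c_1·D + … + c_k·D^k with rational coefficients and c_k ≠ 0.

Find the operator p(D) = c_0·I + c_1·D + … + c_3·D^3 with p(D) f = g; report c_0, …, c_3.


c_0 = 2, c_1 = -4, c_2 = 2, c_3 = -2

D^0 f = -(8/3)x^7 - 3
D^1 f = -(56/3)x^6
D^2 f = -112x^5
D^3 f = -560x^4
matching coefficients of g against c_0 f + c_1 Df + … from the top degree down determines the c_i
solution: c_0 = 2, c_1 = -4, c_2 = 2, c_3 = -2


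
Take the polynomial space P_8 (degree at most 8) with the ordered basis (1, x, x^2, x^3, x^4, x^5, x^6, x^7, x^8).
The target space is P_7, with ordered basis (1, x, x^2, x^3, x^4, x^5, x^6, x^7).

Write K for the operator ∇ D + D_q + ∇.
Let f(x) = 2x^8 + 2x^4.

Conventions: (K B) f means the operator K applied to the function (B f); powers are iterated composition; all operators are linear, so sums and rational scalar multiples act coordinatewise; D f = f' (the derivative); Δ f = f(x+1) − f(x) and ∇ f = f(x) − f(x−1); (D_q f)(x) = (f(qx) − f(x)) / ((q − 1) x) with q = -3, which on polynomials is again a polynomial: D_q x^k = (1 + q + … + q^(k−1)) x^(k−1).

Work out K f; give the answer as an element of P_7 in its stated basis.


D f = 16x^7 + 8x^3
∇ D f = 112x^6 - 336x^5 + 560x^4 - 560x^3 + 360x^2 - 136x + 24
D_q f = -3280x^7 - 40x^3
∇ f = 16x^7 - 56x^6 + 112x^5 - 140x^4 + 120x^3 - 68x^2 + 24x - 4
(∇ D + D_q + ∇) f = -3264x^7 + 56x^6 - 224x^5 + 420x^4 - 480x^3 + 292x^2 - 112x + 20

g(x) = -3264x^7 + 56x^6 - 224x^5 + 420x^4 - 480x^3 + 292x^2 - 112x + 20


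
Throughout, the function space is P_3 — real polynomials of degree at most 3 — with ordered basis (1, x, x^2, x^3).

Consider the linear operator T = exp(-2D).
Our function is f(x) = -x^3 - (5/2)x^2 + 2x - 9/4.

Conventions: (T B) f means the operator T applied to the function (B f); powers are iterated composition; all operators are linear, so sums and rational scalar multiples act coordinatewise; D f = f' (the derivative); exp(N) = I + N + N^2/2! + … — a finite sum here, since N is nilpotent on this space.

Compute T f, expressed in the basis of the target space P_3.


order-1 term: 6x^2 + 10x - 4
order-2 term: -12x - 10
order-3 term: 8
the series for exp(-2D) f terminates at order 3
exp(-2D) f = -x^3 + (7/2)x^2 - 33/4

g(x) = -x^3 + (7/2)x^2 - 33/4


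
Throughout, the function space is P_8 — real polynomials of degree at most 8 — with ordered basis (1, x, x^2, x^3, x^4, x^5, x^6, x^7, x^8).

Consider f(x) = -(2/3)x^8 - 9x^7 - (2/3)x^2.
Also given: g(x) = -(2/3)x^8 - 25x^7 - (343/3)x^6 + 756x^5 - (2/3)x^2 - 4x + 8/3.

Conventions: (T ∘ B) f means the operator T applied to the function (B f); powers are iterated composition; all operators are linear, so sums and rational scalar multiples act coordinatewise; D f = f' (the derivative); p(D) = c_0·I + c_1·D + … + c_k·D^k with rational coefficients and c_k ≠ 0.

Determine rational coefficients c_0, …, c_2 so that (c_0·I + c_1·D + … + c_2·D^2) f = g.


p(D) = I + 3·D − 2·D^2, i.e. c_0 = 1, c_1 = 3, c_2 = -2

D^0 f = -(2/3)x^8 - 9x^7 - (2/3)x^2
D^1 f = -(16/3)x^7 - 63x^6 - (4/3)x
D^2 f = -(112/3)x^6 - 378x^5 - 4/3
matching coefficients of g against c_0 f + c_1 Df + … from the top degree down determines the c_i
solution: c_0 = 1, c_1 = 3, c_2 = -2


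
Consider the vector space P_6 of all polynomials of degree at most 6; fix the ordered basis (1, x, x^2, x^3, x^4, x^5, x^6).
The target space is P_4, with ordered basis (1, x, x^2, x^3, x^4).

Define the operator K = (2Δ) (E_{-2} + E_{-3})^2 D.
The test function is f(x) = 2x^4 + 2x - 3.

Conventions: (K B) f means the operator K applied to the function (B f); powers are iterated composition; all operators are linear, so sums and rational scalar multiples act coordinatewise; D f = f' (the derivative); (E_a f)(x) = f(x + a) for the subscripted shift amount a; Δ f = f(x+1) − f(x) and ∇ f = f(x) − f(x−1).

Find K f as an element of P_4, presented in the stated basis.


the image equals g(x) = 192x^2 - 1728x + 4000

D f = 8x^3 + 2
E_{-2} D f = 8x^3 - 48x^2 + 96x - 62
E_{-3} D f = 8x^3 - 72x^2 + 216x - 214
(E_{-2} + E_{-3}) D f = 16x^3 - 120x^2 + 312x - 276
E_{-2} (E_{-2} + E_{-3}) D f = 16x^3 - 216x^2 + 984x - 1508
E_{-3} (E_{-2} + E_{-3}) D f = 16x^3 - 264x^2 + 1464x - 2724
(E_{-2} + E_{-3}) (E_{-2} + E_{-3}) D f = 32x^3 - 480x^2 + 2448x - 4232
Δ (E_{-2} + E_{-3})^2 D f = 96x^2 - 864x + 2000
(2Δ) (E_{-2} + E_{-3})^2 D f = 192x^2 - 1728x + 4000


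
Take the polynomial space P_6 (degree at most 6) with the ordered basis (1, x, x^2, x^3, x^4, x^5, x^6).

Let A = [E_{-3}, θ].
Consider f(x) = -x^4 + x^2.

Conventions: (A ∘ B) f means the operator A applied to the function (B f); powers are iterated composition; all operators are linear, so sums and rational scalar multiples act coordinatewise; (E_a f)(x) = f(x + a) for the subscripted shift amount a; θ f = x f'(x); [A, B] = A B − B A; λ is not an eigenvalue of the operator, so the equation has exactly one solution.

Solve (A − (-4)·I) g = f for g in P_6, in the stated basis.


the image equals g(x) = -(1/4)x^4 - (3/4)x^3 + (85/16)x^2 - (69/32)x - 2619/128

write g with unknown coordinates in the stated basis and equate coefficients in (A − (-4)·I) g = f
solving from the highest basis element down gives g = -(1/4)x^4 - (3/4)x^3 + (85/16)x^2 - (69/32)x - 2619/128
check: A g = 3x^3 - (81/4)x^2 + (69/8)x + 2619/32
so A g − (-4)·g = -x^4 + x^2 = f ✓


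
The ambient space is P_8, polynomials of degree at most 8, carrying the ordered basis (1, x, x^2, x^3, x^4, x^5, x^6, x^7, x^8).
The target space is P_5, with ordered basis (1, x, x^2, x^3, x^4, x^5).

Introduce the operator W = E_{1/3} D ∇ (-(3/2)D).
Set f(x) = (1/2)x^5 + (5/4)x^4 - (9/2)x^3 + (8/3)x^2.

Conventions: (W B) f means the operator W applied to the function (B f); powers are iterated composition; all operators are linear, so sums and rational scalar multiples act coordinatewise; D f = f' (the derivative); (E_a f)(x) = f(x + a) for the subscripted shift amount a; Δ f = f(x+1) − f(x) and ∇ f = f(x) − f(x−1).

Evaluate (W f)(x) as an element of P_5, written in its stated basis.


the result is g(x) = -45x^2 - 30x + 43

D f = (5/2)x^4 + 5x^3 - (27/2)x^2 + (16/3)x
(-(3/2)D) f = -(15/4)x^4 - (15/2)x^3 + (81/4)x^2 - 8x
∇ (-(3/2)D) f = -15x^3 + 48x - 32
D ∇ (-(3/2)D) f = -45x^2 + 48
E_{1/3} (D ∇) (-(3/2)D) f = -45x^2 - 30x + 43


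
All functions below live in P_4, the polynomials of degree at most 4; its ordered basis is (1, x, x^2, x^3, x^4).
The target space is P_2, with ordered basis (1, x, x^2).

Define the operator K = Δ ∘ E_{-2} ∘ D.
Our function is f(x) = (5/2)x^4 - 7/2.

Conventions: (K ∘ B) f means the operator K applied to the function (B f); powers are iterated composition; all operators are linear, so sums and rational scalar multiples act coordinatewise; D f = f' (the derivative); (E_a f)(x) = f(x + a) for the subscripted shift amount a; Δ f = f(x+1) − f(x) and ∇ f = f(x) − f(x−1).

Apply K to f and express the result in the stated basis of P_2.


D f = 10x^3
E_{-2} D f = 10x^3 - 60x^2 + 120x - 80
Δ E_{-2} D f = 30x^2 - 90x + 70

the image equals g(x) = 30x^2 - 90x + 70


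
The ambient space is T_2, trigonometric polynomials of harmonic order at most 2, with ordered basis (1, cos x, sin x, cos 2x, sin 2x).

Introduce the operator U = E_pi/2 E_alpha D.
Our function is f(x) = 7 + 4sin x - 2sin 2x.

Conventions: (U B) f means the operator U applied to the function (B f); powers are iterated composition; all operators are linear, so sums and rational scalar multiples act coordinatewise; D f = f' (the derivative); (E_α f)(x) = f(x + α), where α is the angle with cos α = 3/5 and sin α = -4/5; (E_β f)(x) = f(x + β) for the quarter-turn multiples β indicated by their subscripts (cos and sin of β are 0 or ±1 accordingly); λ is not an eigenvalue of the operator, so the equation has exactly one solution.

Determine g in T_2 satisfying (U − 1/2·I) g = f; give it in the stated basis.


g(x) = -14 - (64/37)cos x - (88/37)sin x + (112/617)cos 2x + (484/617)sin 2x

write g with unknown coordinates in the stated basis and equate coefficients in (U − 1/2·I) g = f
solving from the highest basis element down gives g = -14 - (64/37)cos x - (88/37)sin x + (112/617)cos 2x + (484/617)sin 2x
check: U g = -(32/37)cos x + (104/37)sin x + (56/617)cos 2x - (992/617)sin 2x
so U g − 1/2·g = 7 + 4sin x - 2sin 2x = f ✓


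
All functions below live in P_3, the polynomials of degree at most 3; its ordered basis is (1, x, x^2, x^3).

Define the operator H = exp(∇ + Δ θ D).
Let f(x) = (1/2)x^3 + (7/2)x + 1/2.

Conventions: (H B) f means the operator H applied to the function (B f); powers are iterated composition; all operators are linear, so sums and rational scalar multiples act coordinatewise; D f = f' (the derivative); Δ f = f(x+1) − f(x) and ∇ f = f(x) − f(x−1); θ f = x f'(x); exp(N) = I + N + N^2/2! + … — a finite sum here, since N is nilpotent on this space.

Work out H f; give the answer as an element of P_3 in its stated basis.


order-1 term: (3/2)x^2 + (9/2)x + 7
order-2 term: (3/2)x + 3
order-3 term: 1/2
the series for exp(∇ + Δ θ D) f terminates at order 3
exp(∇ + Δ θ D) f = (1/2)x^3 + (3/2)x^2 + (19/2)x + 11

g(x) = (1/2)x^3 + (3/2)x^2 + (19/2)x + 11


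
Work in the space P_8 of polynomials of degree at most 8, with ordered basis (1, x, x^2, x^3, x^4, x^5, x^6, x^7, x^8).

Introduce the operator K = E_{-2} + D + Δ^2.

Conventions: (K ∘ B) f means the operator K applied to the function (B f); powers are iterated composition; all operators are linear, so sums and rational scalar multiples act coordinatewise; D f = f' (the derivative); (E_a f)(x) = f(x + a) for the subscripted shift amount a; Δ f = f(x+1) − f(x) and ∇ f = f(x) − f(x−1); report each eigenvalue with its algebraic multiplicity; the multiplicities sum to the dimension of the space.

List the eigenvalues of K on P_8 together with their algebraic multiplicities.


image of 1: 1
image of x: x - 1
image of x^2: x^2 - 2x + 6
image of x^3: x^3 - 3x^2 + 18x - 2
image of x^4: x^4 - 4x^3 + 36x^2 - 8x + 30
image of x^5: x^5 - 5x^4 + 60x^3 - 20x^2 + 150x - 2
image of x^6: x^6 - 6x^5 + 90x^4 - 40x^3 + 450x^2 - 12x + 126
image of x^7: x^7 - 7x^6 + 126x^5 - 70x^4 + 1050x^3 - 42x^2 + 882x - 2
image of x^8: x^8 - 8x^7 + 168x^6 - 112x^5 + 2100x^4 - 112x^3 + 3528x^2 - 16x + 510
the matrix is upper triangular; its diagonal is (1, 1, 1, 1, 1, 1, 1, 1, 1)
for a triangular matrix the eigenvalues are the diagonal entries, with algebraic multiplicity their repetition count

λ = 1 (multiplicity 9)


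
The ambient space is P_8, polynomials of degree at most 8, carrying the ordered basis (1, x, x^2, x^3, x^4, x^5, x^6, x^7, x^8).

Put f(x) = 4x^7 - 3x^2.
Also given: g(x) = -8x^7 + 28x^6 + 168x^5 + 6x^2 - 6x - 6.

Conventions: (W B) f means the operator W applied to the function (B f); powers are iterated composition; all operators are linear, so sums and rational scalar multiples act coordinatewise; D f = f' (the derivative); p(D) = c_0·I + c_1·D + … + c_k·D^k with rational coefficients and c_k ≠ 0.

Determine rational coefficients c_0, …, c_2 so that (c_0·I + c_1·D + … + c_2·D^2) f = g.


D^0 f = 4x^7 - 3x^2
D^1 f = 28x^6 - 6x
D^2 f = 168x^5 - 6
matching coefficients of g against c_0 f + c_1 Df + … from the top degree down determines the c_i
solution: c_0 = -2, c_1 = 1, c_2 = 1

p(D) = -2·I + D + D^2, i.e. c_0 = -2, c_1 = 1, c_2 = 1


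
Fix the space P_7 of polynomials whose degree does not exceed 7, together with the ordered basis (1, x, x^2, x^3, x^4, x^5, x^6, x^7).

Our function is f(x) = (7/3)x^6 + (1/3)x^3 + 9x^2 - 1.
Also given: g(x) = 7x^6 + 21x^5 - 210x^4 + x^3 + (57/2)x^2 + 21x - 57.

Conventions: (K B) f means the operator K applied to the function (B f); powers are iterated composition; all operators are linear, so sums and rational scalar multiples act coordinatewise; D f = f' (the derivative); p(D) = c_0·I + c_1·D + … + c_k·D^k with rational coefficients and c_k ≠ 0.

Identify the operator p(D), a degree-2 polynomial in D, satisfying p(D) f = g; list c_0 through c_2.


D^0 f = (7/3)x^6 + (1/3)x^3 + 9x^2 - 1
D^1 f = 14x^5 + x^2 + 18x
D^2 f = 70x^4 + 2x + 18
matching coefficients of g against c_0 f + c_1 Df + … from the top degree down determines the c_i
solution: c_0 = 3, c_1 = 3/2, c_2 = -3

p(D) = 3·I + (3/2)·D − 3·D^2, i.e. c_0 = 3, c_1 = 3/2, c_2 = -3


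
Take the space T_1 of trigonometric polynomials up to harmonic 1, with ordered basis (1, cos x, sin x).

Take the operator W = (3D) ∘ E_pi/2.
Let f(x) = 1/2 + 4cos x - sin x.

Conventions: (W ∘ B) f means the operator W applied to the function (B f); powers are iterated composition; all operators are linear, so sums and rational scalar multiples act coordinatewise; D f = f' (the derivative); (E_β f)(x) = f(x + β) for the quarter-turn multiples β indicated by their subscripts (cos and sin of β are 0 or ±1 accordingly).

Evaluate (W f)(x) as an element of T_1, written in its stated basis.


the result is g(x) = -12cos x + 3sin x

E_pi/2 f = 1/2 - cos x - 4sin x
D E_pi/2 f = -4cos x + sin x
(3D) E_pi/2 f = -12cos x + 3sin x


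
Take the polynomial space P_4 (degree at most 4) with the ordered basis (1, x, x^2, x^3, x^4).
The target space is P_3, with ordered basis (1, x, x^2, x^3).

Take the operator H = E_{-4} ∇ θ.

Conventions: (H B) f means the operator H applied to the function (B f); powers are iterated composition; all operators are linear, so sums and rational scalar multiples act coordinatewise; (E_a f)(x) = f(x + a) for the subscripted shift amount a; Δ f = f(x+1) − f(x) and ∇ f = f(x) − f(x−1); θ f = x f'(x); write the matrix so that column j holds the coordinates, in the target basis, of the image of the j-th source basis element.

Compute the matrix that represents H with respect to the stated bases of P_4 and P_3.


image of 1: 0
image of x: 1
image of x^2: 4x - 18
image of x^3: 9x^2 - 81x + 183
image of x^4: 16x^3 - 216x^2 + 976x - 1476
each image's coordinates form column j of the matrix

the matrix is [[0, 1, -18, 183, -1476]; [0, 0, 4, -81, 976]; [0, 0, 0, 9, -216]; [0, 0, 0, 0, 16]] (rows listed top to bottom)


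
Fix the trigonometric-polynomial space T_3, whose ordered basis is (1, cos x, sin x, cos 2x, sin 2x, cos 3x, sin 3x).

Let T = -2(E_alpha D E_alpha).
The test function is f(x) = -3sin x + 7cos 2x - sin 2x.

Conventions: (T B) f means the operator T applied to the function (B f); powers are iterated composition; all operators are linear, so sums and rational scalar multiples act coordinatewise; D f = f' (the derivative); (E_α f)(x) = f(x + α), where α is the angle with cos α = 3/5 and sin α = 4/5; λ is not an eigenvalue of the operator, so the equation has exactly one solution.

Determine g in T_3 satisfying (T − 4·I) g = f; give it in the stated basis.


g(x) = (21/58)cos x + (39/29)sin x - (25/31)cos 2x + (75/124)sin 2x

write g with unknown coordinates in the stated basis and equate coefficients in (T − 4·I) g = f
solving from the highest basis element down gives g = (21/58)cos x + (39/29)sin x - (25/31)cos 2x + (75/124)sin 2x
check: T g = (42/29)cos x + (69/29)sin x + (117/31)cos 2x + (44/31)sin 2x
so T g − 4·g = -3sin x + 7cos 2x - sin 2x = f ✓


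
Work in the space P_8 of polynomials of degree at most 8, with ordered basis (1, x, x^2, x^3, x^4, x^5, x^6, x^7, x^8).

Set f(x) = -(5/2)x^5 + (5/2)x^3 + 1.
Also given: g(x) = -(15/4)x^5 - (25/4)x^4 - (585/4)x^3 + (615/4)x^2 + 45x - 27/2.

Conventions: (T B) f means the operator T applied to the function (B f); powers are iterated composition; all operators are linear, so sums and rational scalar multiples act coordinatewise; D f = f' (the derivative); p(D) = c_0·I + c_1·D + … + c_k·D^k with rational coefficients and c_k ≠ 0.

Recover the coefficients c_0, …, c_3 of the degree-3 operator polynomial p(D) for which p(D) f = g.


D^0 f = -(5/2)x^5 + (5/2)x^3 + 1
D^1 f = -(25/2)x^4 + (15/2)x^2
D^2 f = -50x^3 + 15x
D^3 f = -150x^2 + 15
matching coefficients of g against c_0 f + c_1 Df + … from the top degree down determines the c_i
solution: c_0 = 3/2, c_1 = 1/2, c_2 = 3, c_3 = -1

p(D) = (3/2)·I + (1/2)·D + 3·D^2 − D^3, i.e. c_0 = 3/2, c_1 = 1/2, c_2 = 3, c_3 = -1


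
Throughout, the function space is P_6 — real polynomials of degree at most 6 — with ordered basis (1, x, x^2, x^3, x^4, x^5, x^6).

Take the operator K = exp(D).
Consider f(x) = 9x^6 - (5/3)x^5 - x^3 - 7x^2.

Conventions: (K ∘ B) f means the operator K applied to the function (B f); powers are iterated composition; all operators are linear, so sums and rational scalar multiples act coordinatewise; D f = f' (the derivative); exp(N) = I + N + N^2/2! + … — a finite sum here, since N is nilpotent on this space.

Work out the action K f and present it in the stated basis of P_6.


the result is g(x) = 9x^6 + (157/3)x^5 + (380/3)x^4 + (487/3)x^3 + (325/3)x^2 + (86/3)x - 2/3

order-1 term: 54x^5 - (25/3)x^4 - 3x^2 - 14x
order-2 term: 135x^4 - (50/3)x^3 - 3x - 7
order-3 term: 180x^3 - (50/3)x^2 - 1
order-4 term: 135x^2 - (25/3)x
order-5 term: 54x - 5/3
order-6 term: 9
the series for exp(D) f terminates at order 6
exp(D) f = 9x^6 + (157/3)x^5 + (380/3)x^4 + (487/3)x^3 + (325/3)x^2 + (86/3)x - 2/3


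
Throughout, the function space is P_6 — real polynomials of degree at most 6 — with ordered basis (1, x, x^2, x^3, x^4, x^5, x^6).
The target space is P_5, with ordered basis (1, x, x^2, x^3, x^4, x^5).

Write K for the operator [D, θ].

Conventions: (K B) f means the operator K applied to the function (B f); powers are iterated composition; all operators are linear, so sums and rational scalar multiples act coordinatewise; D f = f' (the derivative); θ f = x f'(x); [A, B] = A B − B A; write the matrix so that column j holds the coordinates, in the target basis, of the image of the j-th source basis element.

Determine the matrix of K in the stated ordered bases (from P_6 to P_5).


image of 1: 0
image of x: 1
image of x^2: 2x
image of x^3: 3x^2
image of x^4: 4x^3
image of x^5: 5x^4
image of x^6: 6x^5
each image's coordinates form column j of the matrix

the matrix is [[0, 1, 0, 0, 0, 0, 0]; [0, 0, 2, 0, 0, 0, 0]; [0, 0, 0, 3, 0, 0, 0]; [0, 0, 0, 0, 4, 0, 0]; [0, 0, 0, 0, 0, 5, 0]; [0, 0, 0, 0, 0, 0, 6]] (rows listed top to bottom)


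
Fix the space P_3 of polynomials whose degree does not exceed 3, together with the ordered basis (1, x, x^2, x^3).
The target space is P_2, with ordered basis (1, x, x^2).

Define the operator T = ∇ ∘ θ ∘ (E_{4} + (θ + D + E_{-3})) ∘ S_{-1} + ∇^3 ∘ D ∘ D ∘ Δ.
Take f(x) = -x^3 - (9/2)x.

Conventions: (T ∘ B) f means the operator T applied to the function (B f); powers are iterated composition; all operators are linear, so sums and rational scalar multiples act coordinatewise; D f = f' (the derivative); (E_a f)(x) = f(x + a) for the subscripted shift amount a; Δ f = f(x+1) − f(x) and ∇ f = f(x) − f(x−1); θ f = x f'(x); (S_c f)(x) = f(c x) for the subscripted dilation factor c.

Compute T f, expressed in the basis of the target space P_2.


the image equals g(x) = 45x^2 - 21x + 183/2

S_{-1} f = x^3 + (9/2)x
E_{4} S_{-1} f = x^3 + 12x^2 + (105/2)x + 82
θ S_{-1} f = 3x^3 + (9/2)x
D S_{-1} f = 3x^2 + 9/2
E_{-3} S_{-1} f = x^3 - 9x^2 + (63/2)x - 81/2
(θ + D + E_{-3}) S_{-1} f = 4x^3 - 6x^2 + 36x - 36
(E_{4} + (θ + D + E_{-3})) S_{-1} f = 5x^3 + 6x^2 + (177/2)x + 46
θ (E_{4} + (θ + D + E_{-3})) S_{-1} f = 15x^3 + 12x^2 + (177/2)x
∇ θ (E_{4} + (θ + D + E_{-3})) S_{-1} f = 45x^2 - 21x + 183/2
Δ f = -3x^2 - 3x - 11/2
D Δ f = -6x - 3
D (D ∘ Δ) f = -6
∇ D (D ∘ Δ) f = 0
∇ ∇ D (D ∘ Δ) f = 0
∇ ∇ ∇ D (D ∘ Δ) f = 0
(∇ ∘ θ ∘ (E_{4} + (θ + D + E_{-3})) ∘ S_{-1} + ∇^3 ∘ D ∘ D ∘ Δ) f = 45x^2 - 21x + 183/2


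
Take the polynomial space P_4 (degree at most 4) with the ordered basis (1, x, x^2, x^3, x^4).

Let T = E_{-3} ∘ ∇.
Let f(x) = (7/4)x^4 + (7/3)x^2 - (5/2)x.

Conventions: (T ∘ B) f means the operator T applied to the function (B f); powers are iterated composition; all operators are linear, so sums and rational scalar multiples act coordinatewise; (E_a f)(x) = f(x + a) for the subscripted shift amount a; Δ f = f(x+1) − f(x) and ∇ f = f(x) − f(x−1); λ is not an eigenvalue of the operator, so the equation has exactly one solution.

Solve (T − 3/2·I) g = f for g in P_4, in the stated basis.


write g with unknown coordinates in the stated basis and equate coefficients in (T − 3/2·I) g = f
solving from the highest basis element down gives g = -(7/6)x^4 - (28/9)x^3 + (224/9)x^2 - (991/27)x - 6581/81
check: T g = -(14/3)x^3 + (119/3)x^2 - (518/9)x - 6581/54
so T g − 3/2·g = (7/4)x^4 + (7/3)x^2 - (5/2)x = f ✓

the result is g(x) = -(7/6)x^4 - (28/9)x^3 + (224/9)x^2 - (991/27)x - 6581/81


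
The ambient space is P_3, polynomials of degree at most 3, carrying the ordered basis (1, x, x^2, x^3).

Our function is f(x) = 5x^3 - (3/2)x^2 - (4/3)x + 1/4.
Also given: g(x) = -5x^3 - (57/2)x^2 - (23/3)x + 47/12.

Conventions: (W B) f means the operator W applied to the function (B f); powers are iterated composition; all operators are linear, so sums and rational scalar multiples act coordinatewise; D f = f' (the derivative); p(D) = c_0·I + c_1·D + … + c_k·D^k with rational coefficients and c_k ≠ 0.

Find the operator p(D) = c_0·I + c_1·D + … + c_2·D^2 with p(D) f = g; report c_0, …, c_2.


c_0 = -1, c_1 = -2, c_2 = -1/2

D^0 f = 5x^3 - (3/2)x^2 - (4/3)x + 1/4
D^1 f = 15x^2 - 3x - 4/3
D^2 f = 30x - 3
matching coefficients of g against c_0 f + c_1 Df + … from the top degree down determines the c_i
solution: c_0 = -1, c_1 = -2, c_2 = -1/2


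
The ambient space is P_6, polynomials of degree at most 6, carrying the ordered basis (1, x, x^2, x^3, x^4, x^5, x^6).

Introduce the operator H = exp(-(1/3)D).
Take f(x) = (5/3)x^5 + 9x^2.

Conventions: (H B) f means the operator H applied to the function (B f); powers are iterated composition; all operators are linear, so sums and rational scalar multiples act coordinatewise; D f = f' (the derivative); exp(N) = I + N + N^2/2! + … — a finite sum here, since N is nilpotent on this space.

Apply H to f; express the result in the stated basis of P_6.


g(x) = (5/3)x^5 - (25/9)x^4 + (50/27)x^3 + (679/81)x^2 - (1433/243)x + 724/729

order-1 term: -(25/9)x^4 - 6x
order-2 term: (50/27)x^3 + 1
order-3 term: -(50/81)x^2
order-4 term: (25/243)x
order-5 term: -5/729
the series for exp(-(1/3)D) f terminates at order 5
exp(-(1/3)D) f = (5/3)x^5 - (25/9)x^4 + (50/27)x^3 + (679/81)x^2 - (1433/243)x + 724/729


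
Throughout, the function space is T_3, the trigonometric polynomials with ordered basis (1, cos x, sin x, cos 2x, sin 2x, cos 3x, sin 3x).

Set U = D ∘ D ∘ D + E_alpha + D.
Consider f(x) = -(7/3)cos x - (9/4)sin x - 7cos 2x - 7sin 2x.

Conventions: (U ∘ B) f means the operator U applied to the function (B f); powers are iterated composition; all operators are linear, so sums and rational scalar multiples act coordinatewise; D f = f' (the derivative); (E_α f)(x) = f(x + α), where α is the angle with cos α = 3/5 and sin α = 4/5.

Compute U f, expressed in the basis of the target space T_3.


g(x) = -(16/5)cos x + (31/60)sin x + (931/25)cos 2x - (833/25)sin 2x

D f = -(9/4)cos x + (7/3)sin x - 14cos 2x + 14sin 2x
D D f = (7/3)cos x + (9/4)sin x + 28cos 2x + 28sin 2x
D D D f = (9/4)cos x - (7/3)sin x + 56cos 2x - 56sin 2x
E_alpha f = -(16/5)cos x + (31/60)sin x - (119/25)cos 2x + (217/25)sin 2x
D f = -(9/4)cos x + (7/3)sin x - 14cos 2x + 14sin 2x
(D ∘ D ∘ D + E_alpha + D) f = -(16/5)cos x + (31/60)sin x + (931/25)cos 2x - (833/25)sin 2x


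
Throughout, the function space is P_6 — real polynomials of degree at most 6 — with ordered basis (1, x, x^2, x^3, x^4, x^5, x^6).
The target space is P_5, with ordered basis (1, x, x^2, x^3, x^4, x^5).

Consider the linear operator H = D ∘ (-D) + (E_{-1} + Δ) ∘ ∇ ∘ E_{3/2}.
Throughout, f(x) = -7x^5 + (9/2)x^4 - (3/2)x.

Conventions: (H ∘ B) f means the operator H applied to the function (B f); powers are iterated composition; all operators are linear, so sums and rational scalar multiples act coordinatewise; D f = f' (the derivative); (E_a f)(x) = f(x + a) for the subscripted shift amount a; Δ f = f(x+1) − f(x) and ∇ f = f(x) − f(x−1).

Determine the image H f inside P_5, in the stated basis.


D f = -35x^4 + 18x^3 - 3/2
(-D) f = 35x^4 - 18x^3 + 3/2
D (-D) f = 140x^3 - 54x^2
E_{3/2} f = -7x^5 - 48x^4 - (261/2)x^3 - (351/2)x^2 - (1887/16)x - 261/8
∇ E_{3/2} f = -35x^4 - 122x^3 - (347/2)x^2 - (233/2)x - 511/16
E_{-1} ∇ E_{3/2} f = -35x^4 + 18x^3 - (35/2)x^2 + (9/2)x - 31/16
Δ ∇ E_{3/2} f = -140x^3 - 576x^2 - 853x - 447
(E_{-1} + Δ) ∇ E_{3/2} f = -35x^4 - 122x^3 - (1187/2)x^2 - (1697/2)x - 7183/16
(D ∘ (-D) + (E_{-1} + Δ) ∘ ∇ ∘ E_{3/2}) f = -35x^4 + 18x^3 - (1295/2)x^2 - (1697/2)x - 7183/16

g(x) = -35x^4 + 18x^3 - (1295/2)x^2 - (1697/2)x - 7183/16


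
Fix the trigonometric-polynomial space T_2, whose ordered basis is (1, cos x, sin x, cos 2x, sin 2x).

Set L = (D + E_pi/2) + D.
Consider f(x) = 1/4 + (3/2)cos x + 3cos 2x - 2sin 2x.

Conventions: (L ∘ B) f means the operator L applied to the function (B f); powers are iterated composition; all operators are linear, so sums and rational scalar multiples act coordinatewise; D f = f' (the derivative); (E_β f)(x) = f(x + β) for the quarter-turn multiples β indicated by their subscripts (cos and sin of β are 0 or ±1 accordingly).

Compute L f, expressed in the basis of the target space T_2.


D f = -(3/2)sin x - 4cos 2x - 6sin 2x
E_pi/2 f = 1/4 - (3/2)sin x - 3cos 2x + 2sin 2x
(D + E_pi/2) f = 1/4 - 3sin x - 7cos 2x - 4sin 2x
D f = -(3/2)sin x - 4cos 2x - 6sin 2x
((D + E_pi/2) + D) f = 1/4 - (9/2)sin x - 11cos 2x - 10sin 2x

g(x) = 1/4 - (9/2)sin x - 11cos 2x - 10sin 2x


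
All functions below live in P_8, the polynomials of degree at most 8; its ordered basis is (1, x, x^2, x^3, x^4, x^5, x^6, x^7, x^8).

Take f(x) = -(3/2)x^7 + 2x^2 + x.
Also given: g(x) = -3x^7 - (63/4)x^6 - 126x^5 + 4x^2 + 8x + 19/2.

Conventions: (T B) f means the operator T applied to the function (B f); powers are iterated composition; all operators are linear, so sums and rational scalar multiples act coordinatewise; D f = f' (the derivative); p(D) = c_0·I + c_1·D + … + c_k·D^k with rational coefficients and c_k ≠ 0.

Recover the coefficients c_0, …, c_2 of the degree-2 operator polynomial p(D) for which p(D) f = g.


D^0 f = -(3/2)x^7 + 2x^2 + x
D^1 f = -(21/2)x^6 + 4x + 1
D^2 f = -63x^5 + 4
matching coefficients of g against c_0 f + c_1 Df + … from the top degree down determines the c_i
solution: c_0 = 2, c_1 = 3/2, c_2 = 2

c_0 = 2, c_1 = 3/2, c_2 = 2


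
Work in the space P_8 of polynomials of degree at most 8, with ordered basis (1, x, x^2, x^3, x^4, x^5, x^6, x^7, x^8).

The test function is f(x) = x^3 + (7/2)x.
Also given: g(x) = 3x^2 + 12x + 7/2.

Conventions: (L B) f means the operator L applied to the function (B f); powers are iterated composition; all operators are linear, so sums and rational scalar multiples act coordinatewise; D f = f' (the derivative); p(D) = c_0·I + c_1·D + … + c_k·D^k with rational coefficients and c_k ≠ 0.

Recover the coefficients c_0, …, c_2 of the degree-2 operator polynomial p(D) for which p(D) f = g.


D^0 f = x^3 + (7/2)x
D^1 f = 3x^2 + 7/2
D^2 f = 6x
matching coefficients of g against c_0 f + c_1 Df + … from the top degree down determines the c_i
solution: c_0 = 0, c_1 = 1, c_2 = 2

p(D) = D + 2·D^2, i.e. c_0 = 0, c_1 = 1, c_2 = 2


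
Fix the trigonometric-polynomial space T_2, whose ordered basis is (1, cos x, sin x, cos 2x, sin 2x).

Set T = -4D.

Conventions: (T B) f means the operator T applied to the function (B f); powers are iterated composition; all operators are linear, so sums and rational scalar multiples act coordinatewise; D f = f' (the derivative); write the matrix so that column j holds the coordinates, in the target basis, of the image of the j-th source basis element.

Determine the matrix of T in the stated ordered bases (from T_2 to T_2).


image of 1: 0
image of cos x: 4sin x
image of sin x: -4cos x
image of cos 2x: 8sin 2x
image of sin 2x: -8cos 2x
each image's coordinates form column j of the matrix

the matrix is [[0, 0, 0, 0, 0]; [0, 0, -4, 0, 0]; [0, 4, 0, 0, 0]; [0, 0, 0, 0, -8]; [0, 0, 0, 8, 0]] (rows listed top to bottom)


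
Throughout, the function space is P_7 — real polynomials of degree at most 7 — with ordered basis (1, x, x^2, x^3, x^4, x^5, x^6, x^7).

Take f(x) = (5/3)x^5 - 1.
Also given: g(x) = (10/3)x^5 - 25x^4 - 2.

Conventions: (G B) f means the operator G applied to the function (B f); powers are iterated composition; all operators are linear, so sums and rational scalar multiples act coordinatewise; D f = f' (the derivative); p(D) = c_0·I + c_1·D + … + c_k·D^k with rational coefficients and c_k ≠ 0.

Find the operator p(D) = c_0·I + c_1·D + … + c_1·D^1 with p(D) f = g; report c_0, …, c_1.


c_0 = 2, c_1 = -3

D^0 f = (5/3)x^5 - 1
D^1 f = (25/3)x^4
matching coefficients of g against c_0 f + c_1 Df + … from the top degree down determines the c_i
solution: c_0 = 2, c_1 = -3


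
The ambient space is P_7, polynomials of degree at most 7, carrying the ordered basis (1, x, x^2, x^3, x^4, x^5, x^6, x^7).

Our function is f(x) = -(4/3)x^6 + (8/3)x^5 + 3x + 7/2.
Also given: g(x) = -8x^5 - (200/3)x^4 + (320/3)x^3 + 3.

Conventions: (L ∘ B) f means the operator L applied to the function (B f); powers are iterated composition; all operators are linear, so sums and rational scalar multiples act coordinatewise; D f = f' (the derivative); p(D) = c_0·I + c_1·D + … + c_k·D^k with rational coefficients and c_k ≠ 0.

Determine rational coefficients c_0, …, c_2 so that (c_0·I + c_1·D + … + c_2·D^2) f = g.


p(D) = D + 2·D^2, i.e. c_0 = 0, c_1 = 1, c_2 = 2

D^0 f = -(4/3)x^6 + (8/3)x^5 + 3x + 7/2
D^1 f = -8x^5 + (40/3)x^4 + 3
D^2 f = -40x^4 + (160/3)x^3
matching coefficients of g against c_0 f + c_1 Df + … from the top degree down determines the c_i
solution: c_0 = 0, c_1 = 1, c_2 = 2


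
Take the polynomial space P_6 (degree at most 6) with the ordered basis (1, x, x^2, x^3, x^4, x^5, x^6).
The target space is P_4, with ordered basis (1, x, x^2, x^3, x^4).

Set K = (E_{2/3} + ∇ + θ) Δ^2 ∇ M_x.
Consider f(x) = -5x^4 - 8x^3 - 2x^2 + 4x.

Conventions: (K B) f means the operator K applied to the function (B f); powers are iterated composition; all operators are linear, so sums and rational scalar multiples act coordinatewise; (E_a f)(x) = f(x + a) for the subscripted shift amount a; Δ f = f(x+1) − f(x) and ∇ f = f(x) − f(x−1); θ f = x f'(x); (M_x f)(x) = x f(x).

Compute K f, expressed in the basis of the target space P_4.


the image equals g(x) = -900x^2 - 1984x - 2734/3

M_x f = -5x^5 - 8x^4 - 2x^3 + 4x^2
∇ M_x f = -25x^4 + 18x^3 - 8x^2 + 7x - 3
Δ (∇ M_x) f = -100x^3 - 96x^2 - 62x - 8
Δ Δ (∇ M_x) f = -300x^2 - 492x - 258
E_{2/3} Δ^2 (∇ M_x) f = -300x^2 - 892x - 2158/3
∇ Δ^2 (∇ M_x) f = -600x - 192
θ Δ^2 (∇ M_x) f = -600x^2 - 492x
(E_{2/3} + ∇ + θ) Δ^2 (∇ M_x) f = -900x^2 - 1984x - 2734/3


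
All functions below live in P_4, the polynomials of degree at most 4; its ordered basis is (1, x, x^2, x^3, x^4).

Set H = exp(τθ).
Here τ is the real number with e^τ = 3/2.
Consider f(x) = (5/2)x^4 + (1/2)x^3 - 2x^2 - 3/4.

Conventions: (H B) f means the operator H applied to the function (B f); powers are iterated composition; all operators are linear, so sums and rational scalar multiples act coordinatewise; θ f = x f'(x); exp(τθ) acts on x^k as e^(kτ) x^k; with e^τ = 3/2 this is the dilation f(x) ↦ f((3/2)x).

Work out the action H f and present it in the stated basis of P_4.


exp(τθ) x^k = e^(kτ) x^k; with e^τ = 3/2 this sends x^k to (3/2)^k x^k
x^2 ↦ 9/4 x^2
x^3 ↦ 27/8 x^3
x^4 ↦ 81/16 x^4
applying this coordinatewise to f: exp(τθ) f = (405/32)x^4 + (27/16)x^3 - (9/2)x^2 - 3/4

the result is g(x) = (405/32)x^4 + (27/16)x^3 - (9/2)x^2 - 3/4
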